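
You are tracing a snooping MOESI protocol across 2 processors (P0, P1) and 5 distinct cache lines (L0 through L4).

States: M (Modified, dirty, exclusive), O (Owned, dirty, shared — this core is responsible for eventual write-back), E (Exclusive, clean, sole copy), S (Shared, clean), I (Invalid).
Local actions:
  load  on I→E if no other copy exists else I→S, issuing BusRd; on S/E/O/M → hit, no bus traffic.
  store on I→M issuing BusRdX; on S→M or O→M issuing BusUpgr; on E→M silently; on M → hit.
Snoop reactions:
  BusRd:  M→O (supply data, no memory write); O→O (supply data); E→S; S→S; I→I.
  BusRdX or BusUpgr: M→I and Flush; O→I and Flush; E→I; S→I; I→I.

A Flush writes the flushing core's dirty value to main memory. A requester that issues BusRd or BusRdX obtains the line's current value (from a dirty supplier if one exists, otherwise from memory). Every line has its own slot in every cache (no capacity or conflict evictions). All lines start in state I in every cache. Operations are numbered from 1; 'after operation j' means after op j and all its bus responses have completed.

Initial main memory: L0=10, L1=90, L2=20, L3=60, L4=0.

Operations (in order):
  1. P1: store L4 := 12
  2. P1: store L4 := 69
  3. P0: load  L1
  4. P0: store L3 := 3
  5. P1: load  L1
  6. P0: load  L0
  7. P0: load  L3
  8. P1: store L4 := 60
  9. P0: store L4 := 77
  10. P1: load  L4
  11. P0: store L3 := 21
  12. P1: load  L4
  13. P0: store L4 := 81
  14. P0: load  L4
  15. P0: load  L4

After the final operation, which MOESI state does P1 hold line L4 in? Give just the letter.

step 1: P1: store L4 := 12  ⟶  IM  (L4)  txn=BusRdX  M[L4]=0
step 2: P1: store L4 := 69  ⟶  IM  (L4)  txn=∅  M[L4]=0
step 3: P0: load  L1  ⟶  EI  (L1)  txn=BusRd  M[L1]=90
step 4: P0: store L3 := 3  ⟶  MI  (L3)  txn=BusRdX  M[L3]=60
step 5: P1: load  L1  ⟶  SS  (L1)  txn=BusRd  M[L1]=90
step 6: P0: load  L0  ⟶  EI  (L0)  txn=BusRd  M[L0]=10
step 7: P0: load  L3  ⟶  MI  (L3)  txn=∅  M[L3]=60
step 8: P1: store L4 := 60  ⟶  IM  (L4)  txn=∅  M[L4]=0
step 9: P0: store L4 := 77  ⟶  MI  (L4)  txn=BusRdX+Flush  M[L4]=60
step 10: P1: load  L4  ⟶  OS  (L4)  txn=BusRd  M[L4]=60
step 11: P0: store L3 := 21  ⟶  MI  (L3)  txn=∅  M[L3]=60
step 12: P1: load  L4  ⟶  OS  (L4)  txn=∅  M[L4]=60
step 13: P0: store L4 := 81  ⟶  MI  (L4)  txn=BusUpgr  M[L4]=60
step 14: P0: load  L4  ⟶  MI  (L4)  txn=∅  M[L4]=60
step 15: P0: load  L4  ⟶  MI  (L4)  txn=∅  M[L4]=60

state = I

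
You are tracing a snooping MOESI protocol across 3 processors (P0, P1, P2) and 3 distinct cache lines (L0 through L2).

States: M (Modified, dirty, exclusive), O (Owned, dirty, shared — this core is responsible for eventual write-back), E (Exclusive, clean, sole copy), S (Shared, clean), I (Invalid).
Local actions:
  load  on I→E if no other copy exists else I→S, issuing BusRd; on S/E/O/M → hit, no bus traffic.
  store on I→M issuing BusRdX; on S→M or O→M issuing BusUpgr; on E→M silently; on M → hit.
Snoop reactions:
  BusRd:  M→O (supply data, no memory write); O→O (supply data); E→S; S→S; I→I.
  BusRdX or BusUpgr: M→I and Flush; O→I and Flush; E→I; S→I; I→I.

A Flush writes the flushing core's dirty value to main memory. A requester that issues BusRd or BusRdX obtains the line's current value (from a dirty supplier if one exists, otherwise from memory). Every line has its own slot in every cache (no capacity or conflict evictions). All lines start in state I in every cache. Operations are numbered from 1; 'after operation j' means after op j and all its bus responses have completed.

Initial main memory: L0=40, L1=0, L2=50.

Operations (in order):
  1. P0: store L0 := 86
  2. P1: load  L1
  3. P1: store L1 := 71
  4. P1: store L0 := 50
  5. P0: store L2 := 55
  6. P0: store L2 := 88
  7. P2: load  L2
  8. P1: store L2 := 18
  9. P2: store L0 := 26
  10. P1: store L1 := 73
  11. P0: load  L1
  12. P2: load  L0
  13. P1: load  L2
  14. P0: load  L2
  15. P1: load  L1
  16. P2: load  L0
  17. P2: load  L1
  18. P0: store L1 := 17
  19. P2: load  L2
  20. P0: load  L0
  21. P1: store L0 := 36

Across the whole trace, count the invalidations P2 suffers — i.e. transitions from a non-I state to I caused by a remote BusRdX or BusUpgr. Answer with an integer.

invalidations = 3

  op1 P0: store L0 := 86 → M/I/I on L0; bus BusRdX; mem=40
  op2 P1: load  L1 → I/E/I on L1; bus BusRd; mem=0
  op3 P1: store L1 := 71 → I/M/I on L1; bus (none); mem=0
  op4 P1: store L0 := 50 → I/M/I on L0; bus BusRdX Flush; mem=86
  op5 P0: store L2 := 55 → M/I/I on L2; bus BusRdX; mem=50
  op6 P0: store L2 := 88 → M/I/I on L2; bus (none); mem=50
  op7 P2: load  L2 → O/I/S on L2; bus BusRd; mem=50
  op8 P1: store L2 := 18 → I/M/I on L2; bus BusRdX Flush; mem=88
  op9 P2: store L0 := 26 → I/I/M on L0; bus BusRdX Flush; mem=50
  op10 P1: store L1 := 73 → I/M/I on L1; bus (none); mem=0
  op11 P0: load  L1 → S/O/I on L1; bus BusRd; mem=0
  op12 P2: load  L0 → I/I/M on L0; bus (none); mem=50
  op13 P1: load  L2 → I/M/I on L2; bus (none); mem=88
  op14 P0: load  L2 → S/O/I on L2; bus BusRd; mem=88
  op15 P1: load  L1 → S/O/I on L1; bus (none); mem=0
  op16 P2: load  L0 → I/I/M on L0; bus (none); mem=50
  op17 P2: load  L1 → S/O/S on L1; bus BusRd; mem=0
  op18 P0: store L1 := 17 → M/I/I on L1; bus BusUpgr Flush; mem=73
  op19 P2: load  L2 → S/O/S on L2; bus BusRd; mem=88
  op20 P0: load  L0 → S/I/O on L0; bus BusRd; mem=50
  op21 P1: store L0 := 36 → I/M/I on L0; bus BusRdX Flush; mem=26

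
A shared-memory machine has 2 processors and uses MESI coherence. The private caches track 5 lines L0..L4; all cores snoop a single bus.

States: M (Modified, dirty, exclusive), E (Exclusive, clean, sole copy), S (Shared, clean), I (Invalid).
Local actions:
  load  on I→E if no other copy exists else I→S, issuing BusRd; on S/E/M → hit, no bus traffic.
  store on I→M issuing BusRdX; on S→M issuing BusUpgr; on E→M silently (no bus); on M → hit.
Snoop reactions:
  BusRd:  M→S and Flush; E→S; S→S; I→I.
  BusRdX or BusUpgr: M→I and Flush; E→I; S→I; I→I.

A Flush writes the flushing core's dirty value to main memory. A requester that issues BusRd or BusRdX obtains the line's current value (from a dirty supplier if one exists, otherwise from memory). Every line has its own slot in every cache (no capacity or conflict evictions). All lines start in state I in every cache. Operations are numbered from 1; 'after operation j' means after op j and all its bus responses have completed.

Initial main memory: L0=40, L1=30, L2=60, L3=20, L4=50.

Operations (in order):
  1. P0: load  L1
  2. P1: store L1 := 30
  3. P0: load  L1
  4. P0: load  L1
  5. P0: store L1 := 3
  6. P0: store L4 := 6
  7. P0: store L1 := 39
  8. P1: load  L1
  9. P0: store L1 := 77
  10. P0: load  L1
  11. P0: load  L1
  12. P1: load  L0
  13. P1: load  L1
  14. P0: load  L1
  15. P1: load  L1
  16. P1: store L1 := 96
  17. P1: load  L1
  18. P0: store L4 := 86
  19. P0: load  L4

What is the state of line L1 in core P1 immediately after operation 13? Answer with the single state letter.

step 1: P0: load  L1  ⟶  EI  (L1)  txn=BusRd  M[L1]=30
step 2: P1: store L1 := 30  ⟶  IM  (L1)  txn=BusRdX  M[L1]=30
step 3: P0: load  L1  ⟶  SS  (L1)  txn=BusRd+Flush  M[L1]=30
step 4: P0: load  L1  ⟶  SS  (L1)  txn=∅  M[L1]=30
step 5: P0: store L1 := 3  ⟶  MI  (L1)  txn=BusUpgr  M[L1]=30
step 6: P0: store L4 := 6  ⟶  MI  (L4)  txn=BusRdX  M[L4]=50
step 7: P0: store L1 := 39  ⟶  MI  (L1)  txn=∅  M[L1]=30
step 8: P1: load  L1  ⟶  SS  (L1)  txn=BusRd+Flush  M[L1]=39
step 9: P0: store L1 := 77  ⟶  MI  (L1)  txn=BusUpgr  M[L1]=39
step 10: P0: load  L1  ⟶  MI  (L1)  txn=∅  M[L1]=39
step 11: P0: load  L1  ⟶  MI  (L1)  txn=∅  M[L1]=39
step 12: P1: load  L0  ⟶  IE  (L0)  txn=BusRd  M[L0]=40
step 13: P1: load  L1  ⟶  SS  (L1)  txn=BusRd+Flush  M[L1]=77
step 14: P0: load  L1  ⟶  SS  (L1)  txn=∅  M[L1]=77
step 15: P1: load  L1  ⟶  SS  (L1)  txn=∅  M[L1]=77
step 16: P1: store L1 := 96  ⟶  IM  (L1)  txn=BusUpgr  M[L1]=77
step 17: P1: load  L1  ⟶  IM  (L1)  txn=∅  M[L1]=77
step 18: P0: store L4 := 86  ⟶  MI  (L4)  txn=∅  M[L4]=50
step 19: P0: load  L4  ⟶  MI  (L4)  txn=∅  M[L4]=50

state = S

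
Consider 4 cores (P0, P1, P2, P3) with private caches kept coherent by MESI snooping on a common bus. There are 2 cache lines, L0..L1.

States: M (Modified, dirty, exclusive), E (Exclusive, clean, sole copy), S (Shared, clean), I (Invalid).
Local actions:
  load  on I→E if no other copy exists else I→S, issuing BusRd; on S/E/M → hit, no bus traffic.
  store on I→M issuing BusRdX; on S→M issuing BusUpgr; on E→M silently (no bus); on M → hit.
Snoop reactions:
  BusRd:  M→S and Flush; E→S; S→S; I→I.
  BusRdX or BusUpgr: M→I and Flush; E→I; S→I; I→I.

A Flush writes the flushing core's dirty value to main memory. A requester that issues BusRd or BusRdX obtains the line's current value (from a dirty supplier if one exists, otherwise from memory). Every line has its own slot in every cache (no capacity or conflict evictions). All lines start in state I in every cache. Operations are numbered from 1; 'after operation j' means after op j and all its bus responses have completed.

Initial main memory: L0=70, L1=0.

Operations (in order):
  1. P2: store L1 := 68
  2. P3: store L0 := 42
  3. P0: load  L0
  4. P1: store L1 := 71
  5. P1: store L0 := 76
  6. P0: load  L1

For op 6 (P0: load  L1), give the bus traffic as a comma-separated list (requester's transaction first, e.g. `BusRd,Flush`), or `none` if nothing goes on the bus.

bus = BusRd,Flush

step 1: P2: store L1 := 68  ⟶  IIMI  (L1)  txn=BusRdX  M[L1]=0
step 2: P3: store L0 := 42  ⟶  IIIM  (L0)  txn=BusRdX  M[L0]=70
step 3: P0: load  L0  ⟶  SIIS  (L0)  txn=BusRd+Flush  M[L0]=42
step 4: P1: store L1 := 71  ⟶  IMII  (L1)  txn=BusRdX+Flush  M[L1]=68
step 5: P1: store L0 := 76  ⟶  IMII  (L0)  txn=BusRdX  M[L0]=42
step 6: P0: load  L1  ⟶  SSII  (L1)  txn=BusRd+Flush  M[L1]=71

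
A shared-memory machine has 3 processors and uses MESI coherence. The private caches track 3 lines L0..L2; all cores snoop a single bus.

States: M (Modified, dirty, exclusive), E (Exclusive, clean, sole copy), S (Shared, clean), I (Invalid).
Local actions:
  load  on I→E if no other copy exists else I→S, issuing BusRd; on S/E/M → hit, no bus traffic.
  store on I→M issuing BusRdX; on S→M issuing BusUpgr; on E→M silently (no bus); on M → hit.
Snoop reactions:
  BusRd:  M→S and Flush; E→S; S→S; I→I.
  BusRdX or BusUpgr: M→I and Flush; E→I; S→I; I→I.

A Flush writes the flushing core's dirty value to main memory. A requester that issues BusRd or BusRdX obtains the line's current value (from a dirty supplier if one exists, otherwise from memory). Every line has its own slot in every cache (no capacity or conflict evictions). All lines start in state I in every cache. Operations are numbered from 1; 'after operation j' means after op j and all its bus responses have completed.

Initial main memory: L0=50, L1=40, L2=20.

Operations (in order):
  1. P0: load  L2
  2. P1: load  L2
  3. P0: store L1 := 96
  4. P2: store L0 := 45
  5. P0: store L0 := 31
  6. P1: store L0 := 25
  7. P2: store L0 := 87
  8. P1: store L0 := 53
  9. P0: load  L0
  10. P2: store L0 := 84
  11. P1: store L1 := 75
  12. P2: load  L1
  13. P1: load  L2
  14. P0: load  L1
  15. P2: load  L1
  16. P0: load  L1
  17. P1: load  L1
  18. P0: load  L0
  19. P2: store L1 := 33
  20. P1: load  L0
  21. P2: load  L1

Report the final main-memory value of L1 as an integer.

1. P0: load  L2  bus=[BusRd]  L2: P0=E P1=I P2=I  mem[L2]=20
2. P1: load  L2  bus=[BusRd]  L2: P0=S P1=S P2=I  mem[L2]=20
3. P0: store L1 := 96  bus=[BusRdX]  L1: P0=M P1=I P2=I  mem[L1]=40
4. P2: store L0 := 45  bus=[BusRdX]  L0: P0=I P1=I P2=M  mem[L0]=50
5. P0: store L0 := 31  bus=[BusRdX,Flush]  L0: P0=M P1=I P2=I  mem[L0]=45
6. P1: store L0 := 25  bus=[BusRdX,Flush]  L0: P0=I P1=M P2=I  mem[L0]=31
7. P2: store L0 := 87  bus=[BusRdX,Flush]  L0: P0=I P1=I P2=M  mem[L0]=25
8. P1: store L0 := 53  bus=[BusRdX,Flush]  L0: P0=I P1=M P2=I  mem[L0]=87
9. P0: load  L0  bus=[BusRd,Flush]  L0: P0=S P1=S P2=I  mem[L0]=53
10. P2: store L0 := 84  bus=[BusRdX]  L0: P0=I P1=I P2=M  mem[L0]=53
11. P1: store L1 := 75  bus=[BusRdX,Flush]  L1: P0=I P1=M P2=I  mem[L1]=96
12. P2: load  L1  bus=[BusRd,Flush]  L1: P0=I P1=S P2=S  mem[L1]=75
13. P1: load  L2  bus=[-]  L2: P0=S P1=S P2=I  mem[L2]=20
14. P0: load  L1  bus=[BusRd]  L1: P0=S P1=S P2=S  mem[L1]=75
15. P2: load  L1  bus=[-]  L1: P0=S P1=S P2=S  mem[L1]=75
16. P0: load  L1  bus=[-]  L1: P0=S P1=S P2=S  mem[L1]=75
17. P1: load  L1  bus=[-]  L1: P0=S P1=S P2=S  mem[L1]=75
18. P0: load  L0  bus=[BusRd,Flush]  L0: P0=S P1=I P2=S  mem[L0]=84
19. P2: store L1 := 33  bus=[BusUpgr]  L1: P0=I P1=I P2=M  mem[L1]=75
20. P1: load  L0  bus=[BusRd]  L0: P0=S P1=S P2=S  mem[L0]=84
21. P2: load  L1  bus=[-]  L1: P0=I P1=I P2=M  mem[L1]=75

memory[L1] = 75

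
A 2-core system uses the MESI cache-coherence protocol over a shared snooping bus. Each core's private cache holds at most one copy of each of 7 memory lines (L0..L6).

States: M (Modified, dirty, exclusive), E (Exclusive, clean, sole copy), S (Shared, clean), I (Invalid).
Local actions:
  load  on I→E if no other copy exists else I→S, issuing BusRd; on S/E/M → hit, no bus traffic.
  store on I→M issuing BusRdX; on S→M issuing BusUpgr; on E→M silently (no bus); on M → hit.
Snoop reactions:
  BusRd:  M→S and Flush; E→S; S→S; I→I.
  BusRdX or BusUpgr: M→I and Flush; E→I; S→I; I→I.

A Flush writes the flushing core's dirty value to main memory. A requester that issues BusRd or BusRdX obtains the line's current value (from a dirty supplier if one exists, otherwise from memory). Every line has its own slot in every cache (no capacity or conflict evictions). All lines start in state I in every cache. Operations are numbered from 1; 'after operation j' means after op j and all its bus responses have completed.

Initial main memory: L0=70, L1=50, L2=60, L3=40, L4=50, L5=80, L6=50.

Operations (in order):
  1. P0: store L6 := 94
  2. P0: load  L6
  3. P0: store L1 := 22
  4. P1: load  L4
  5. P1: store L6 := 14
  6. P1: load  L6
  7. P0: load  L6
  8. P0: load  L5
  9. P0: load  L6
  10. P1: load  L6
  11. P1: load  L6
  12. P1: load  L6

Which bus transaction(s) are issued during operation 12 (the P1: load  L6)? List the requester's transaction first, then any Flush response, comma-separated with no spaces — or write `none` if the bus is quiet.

bus = none

1. P0: store L6 := 94  bus=[BusRdX]  L6: P0=M P1=I  mem[L6]=50
2. P0: load  L6  bus=[-]  L6: P0=M P1=I  mem[L6]=50
3. P0: store L1 := 22  bus=[BusRdX]  L1: P0=M P1=I  mem[L1]=50
4. P1: load  L4  bus=[BusRd]  L4: P0=I P1=E  mem[L4]=50
5. P1: store L6 := 14  bus=[BusRdX,Flush]  L6: P0=I P1=M  mem[L6]=94
6. P1: load  L6  bus=[-]  L6: P0=I P1=M  mem[L6]=94
7. P0: load  L6  bus=[BusRd,Flush]  L6: P0=S P1=S  mem[L6]=14
8. P0: load  L5  bus=[BusRd]  L5: P0=E P1=I  mem[L5]=80
9. P0: load  L6  bus=[-]  L6: P0=S P1=S  mem[L6]=14
10. P1: load  L6  bus=[-]  L6: P0=S P1=S  mem[L6]=14
11. P1: load  L6  bus=[-]  L6: P0=S P1=S  mem[L6]=14
12. P1: load  L6  bus=[-]  L6: P0=S P1=S  mem[L6]=14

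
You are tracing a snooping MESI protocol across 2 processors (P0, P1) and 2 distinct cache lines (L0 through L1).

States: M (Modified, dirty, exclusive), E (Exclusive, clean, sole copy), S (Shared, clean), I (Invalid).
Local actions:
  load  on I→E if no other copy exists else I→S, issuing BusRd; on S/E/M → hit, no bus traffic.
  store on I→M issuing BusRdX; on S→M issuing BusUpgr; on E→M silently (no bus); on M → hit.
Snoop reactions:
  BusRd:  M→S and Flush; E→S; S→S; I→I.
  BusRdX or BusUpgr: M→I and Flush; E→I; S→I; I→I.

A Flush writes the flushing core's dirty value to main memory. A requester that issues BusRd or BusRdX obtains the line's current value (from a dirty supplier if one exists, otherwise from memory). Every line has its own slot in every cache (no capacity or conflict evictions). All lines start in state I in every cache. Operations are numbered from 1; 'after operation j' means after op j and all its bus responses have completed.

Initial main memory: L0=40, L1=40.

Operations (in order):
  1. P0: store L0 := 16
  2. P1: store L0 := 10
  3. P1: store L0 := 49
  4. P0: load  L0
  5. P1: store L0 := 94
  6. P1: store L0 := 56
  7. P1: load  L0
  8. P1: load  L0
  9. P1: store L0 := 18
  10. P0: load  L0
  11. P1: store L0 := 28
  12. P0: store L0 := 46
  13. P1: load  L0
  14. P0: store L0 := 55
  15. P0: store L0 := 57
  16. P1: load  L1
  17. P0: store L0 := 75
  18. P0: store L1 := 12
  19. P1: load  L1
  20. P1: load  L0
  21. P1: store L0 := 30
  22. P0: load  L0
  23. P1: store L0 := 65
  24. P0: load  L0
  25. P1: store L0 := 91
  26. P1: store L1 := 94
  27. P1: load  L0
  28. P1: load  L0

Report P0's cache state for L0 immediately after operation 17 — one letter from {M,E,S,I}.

1. P0: store L0 := 16  bus=[BusRdX]  L0: P0=M P1=I  mem[L0]=40
2. P1: store L0 := 10  bus=[BusRdX,Flush]  L0: P0=I P1=M  mem[L0]=16
3. P1: store L0 := 49  bus=[-]  L0: P0=I P1=M  mem[L0]=16
4. P0: load  L0  bus=[BusRd,Flush]  L0: P0=S P1=S  mem[L0]=49
5. P1: store L0 := 94  bus=[BusUpgr]  L0: P0=I P1=M  mem[L0]=49
6. P1: store L0 := 56  bus=[-]  L0: P0=I P1=M  mem[L0]=49
7. P1: load  L0  bus=[-]  L0: P0=I P1=M  mem[L0]=49
8. P1: load  L0  bus=[-]  L0: P0=I P1=M  mem[L0]=49
9. P1: store L0 := 18  bus=[-]  L0: P0=I P1=M  mem[L0]=49
10. P0: load  L0  bus=[BusRd,Flush]  L0: P0=S P1=S  mem[L0]=18
11. P1: store L0 := 28  bus=[BusUpgr]  L0: P0=I P1=M  mem[L0]=18
12. P0: store L0 := 46  bus=[BusRdX,Flush]  L0: P0=M P1=I  mem[L0]=28
13. P1: load  L0  bus=[BusRd,Flush]  L0: P0=S P1=S  mem[L0]=46
14. P0: store L0 := 55  bus=[BusUpgr]  L0: P0=M P1=I  mem[L0]=46
15. P0: store L0 := 57  bus=[-]  L0: P0=M P1=I  mem[L0]=46
16. P1: load  L1  bus=[BusRd]  L1: P0=I P1=E  mem[L1]=40
17. P0: store L0 := 75  bus=[-]  L0: P0=M P1=I  mem[L0]=46
18. P0: store L1 := 12  bus=[BusRdX]  L1: P0=M P1=I  mem[L1]=40
19. P1: load  L1  bus=[BusRd,Flush]  L1: P0=S P1=S  mem[L1]=12
20. P1: load  L0  bus=[BusRd,Flush]  L0: P0=S P1=S  mem[L0]=75
21. P1: store L0 := 30  bus=[BusUpgr]  L0: P0=I P1=M  mem[L0]=75
22. P0: load  L0  bus=[BusRd,Flush]  L0: P0=S P1=S  mem[L0]=30
23. P1: store L0 := 65  bus=[BusUpgr]  L0: P0=I P1=M  mem[L0]=30
24. P0: load  L0  bus=[BusRd,Flush]  L0: P0=S P1=S  mem[L0]=65
25. P1: store L0 := 91  bus=[BusUpgr]  L0: P0=I P1=M  mem[L0]=65
26. P1: store L1 := 94  bus=[BusUpgr]  L1: P0=I P1=M  mem[L1]=12
27. P1: load  L0  bus=[-]  L0: P0=I P1=M  mem[L0]=65
28. P1: load  L0  bus=[-]  L0: P0=I P1=M  mem[L0]=65

state = M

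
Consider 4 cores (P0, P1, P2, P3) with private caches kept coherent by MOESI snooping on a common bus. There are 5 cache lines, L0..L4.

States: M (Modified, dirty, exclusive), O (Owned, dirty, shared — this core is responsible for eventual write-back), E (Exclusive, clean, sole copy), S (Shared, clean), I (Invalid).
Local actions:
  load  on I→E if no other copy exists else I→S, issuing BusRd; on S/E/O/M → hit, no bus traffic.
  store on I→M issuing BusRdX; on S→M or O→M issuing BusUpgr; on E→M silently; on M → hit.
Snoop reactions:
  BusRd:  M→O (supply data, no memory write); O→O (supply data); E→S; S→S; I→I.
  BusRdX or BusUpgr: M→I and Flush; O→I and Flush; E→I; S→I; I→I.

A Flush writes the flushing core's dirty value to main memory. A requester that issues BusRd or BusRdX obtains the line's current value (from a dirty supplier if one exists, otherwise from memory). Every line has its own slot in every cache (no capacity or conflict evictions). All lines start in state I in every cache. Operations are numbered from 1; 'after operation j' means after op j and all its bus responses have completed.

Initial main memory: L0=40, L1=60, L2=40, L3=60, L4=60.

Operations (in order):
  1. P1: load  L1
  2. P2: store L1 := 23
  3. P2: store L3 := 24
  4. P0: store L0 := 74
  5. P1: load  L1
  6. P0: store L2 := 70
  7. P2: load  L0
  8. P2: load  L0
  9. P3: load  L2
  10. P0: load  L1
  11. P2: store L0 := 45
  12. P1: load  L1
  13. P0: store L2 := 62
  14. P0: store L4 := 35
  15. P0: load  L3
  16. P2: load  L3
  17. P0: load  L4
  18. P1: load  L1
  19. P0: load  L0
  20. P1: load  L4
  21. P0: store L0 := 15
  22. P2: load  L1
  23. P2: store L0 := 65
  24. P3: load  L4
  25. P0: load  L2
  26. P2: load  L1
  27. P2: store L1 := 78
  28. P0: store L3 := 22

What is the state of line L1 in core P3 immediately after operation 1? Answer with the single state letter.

step 1: P1: load  L1  ⟶  IEII  (L1)  txn=BusRd  M[L1]=60
step 2: P2: store L1 := 23  ⟶  IIMI  (L1)  txn=BusRdX  M[L1]=60
step 3: P2: store L3 := 24  ⟶  IIMI  (L3)  txn=BusRdX  M[L3]=60
step 4: P0: store L0 := 74  ⟶  MIII  (L0)  txn=BusRdX  M[L0]=40
step 5: P1: load  L1  ⟶  ISOI  (L1)  txn=BusRd  M[L1]=60
step 6: P0: store L2 := 70  ⟶  MIII  (L2)  txn=BusRdX  M[L2]=40
step 7: P2: load  L0  ⟶  OISI  (L0)  txn=BusRd  M[L0]=40
step 8: P2: load  L0  ⟶  OISI  (L0)  txn=∅  M[L0]=40
step 9: P3: load  L2  ⟶  OIIS  (L2)  txn=BusRd  M[L2]=40
step 10: P0: load  L1  ⟶  SSOI  (L1)  txn=BusRd  M[L1]=60
step 11: P2: store L0 := 45  ⟶  IIMI  (L0)  txn=BusUpgr+Flush  M[L0]=74
step 12: P1: load  L1  ⟶  SSOI  (L1)  txn=∅  M[L1]=60
step 13: P0: store L2 := 62  ⟶  MIII  (L2)  txn=BusUpgr  M[L2]=40
step 14: P0: store L4 := 35  ⟶  MIII  (L4)  txn=BusRdX  M[L4]=60
step 15: P0: load  L3  ⟶  SIOI  (L3)  txn=BusRd  M[L3]=60
step 16: P2: load  L3  ⟶  SIOI  (L3)  txn=∅  M[L3]=60
step 17: P0: load  L4  ⟶  MIII  (L4)  txn=∅  M[L4]=60
step 18: P1: load  L1  ⟶  SSOI  (L1)  txn=∅  M[L1]=60
step 19: P0: load  L0  ⟶  SIOI  (L0)  txn=BusRd  M[L0]=74
step 20: P1: load  L4  ⟶  OSII  (L4)  txn=BusRd  M[L4]=60
step 21: P0: store L0 := 15  ⟶  MIII  (L0)  txn=BusUpgr+Flush  M[L0]=45
step 22: P2: load  L1  ⟶  SSOI  (L1)  txn=∅  M[L1]=60
step 23: P2: store L0 := 65  ⟶  IIMI  (L0)  txn=BusRdX+Flush  M[L0]=15
step 24: P3: load  L4  ⟶  OSIS  (L4)  txn=BusRd  M[L4]=60
step 25: P0: load  L2  ⟶  MIII  (L2)  txn=∅  M[L2]=40
step 26: P2: load  L1  ⟶  SSOI  (L1)  txn=∅  M[L1]=60
step 27: P2: store L1 := 78  ⟶  IIMI  (L1)  txn=BusUpgr  M[L1]=60
step 28: P0: store L3 := 22  ⟶  MIII  (L3)  txn=BusUpgr+Flush  M[L3]=24

state = I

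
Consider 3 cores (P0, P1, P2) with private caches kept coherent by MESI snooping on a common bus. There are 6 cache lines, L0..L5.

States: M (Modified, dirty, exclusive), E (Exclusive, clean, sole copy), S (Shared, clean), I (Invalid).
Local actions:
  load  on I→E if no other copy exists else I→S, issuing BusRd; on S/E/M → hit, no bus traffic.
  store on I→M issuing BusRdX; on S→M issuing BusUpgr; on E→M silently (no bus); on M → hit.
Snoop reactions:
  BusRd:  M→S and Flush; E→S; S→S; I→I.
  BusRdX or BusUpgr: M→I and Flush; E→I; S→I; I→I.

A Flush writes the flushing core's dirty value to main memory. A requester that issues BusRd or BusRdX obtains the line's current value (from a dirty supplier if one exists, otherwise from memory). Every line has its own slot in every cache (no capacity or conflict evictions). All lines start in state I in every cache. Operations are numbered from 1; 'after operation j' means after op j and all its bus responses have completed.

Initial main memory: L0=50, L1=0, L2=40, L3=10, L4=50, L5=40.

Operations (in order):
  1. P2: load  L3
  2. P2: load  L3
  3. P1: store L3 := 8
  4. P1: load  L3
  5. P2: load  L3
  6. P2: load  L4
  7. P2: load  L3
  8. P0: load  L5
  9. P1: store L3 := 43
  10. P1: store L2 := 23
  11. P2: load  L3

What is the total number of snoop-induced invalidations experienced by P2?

1. P2: load  L3  bus=[BusRd]  L3: P0=I P1=I P2=E  mem[L3]=10
2. P2: load  L3  bus=[-]  L3: P0=I P1=I P2=E  mem[L3]=10
3. P1: store L3 := 8  bus=[BusRdX]  L3: P0=I P1=M P2=I  mem[L3]=10
4. P1: load  L3  bus=[-]  L3: P0=I P1=M P2=I  mem[L3]=10
5. P2: load  L3  bus=[BusRd,Flush]  L3: P0=I P1=S P2=S  mem[L3]=8
6. P2: load  L4  bus=[BusRd]  L4: P0=I P1=I P2=E  mem[L4]=50
7. P2: load  L3  bus=[-]  L3: P0=I P1=S P2=S  mem[L3]=8
8. P0: load  L5  bus=[BusRd]  L5: P0=E P1=I P2=I  mem[L5]=40
9. P1: store L3 := 43  bus=[BusUpgr]  L3: P0=I P1=M P2=I  mem[L3]=8
10. P1: store L2 := 23  bus=[BusRdX]  L2: P0=I P1=M P2=I  mem[L2]=40
11. P2: load  L3  bus=[BusRd,Flush]  L3: P0=I P1=S P2=S  mem[L3]=43

invalidations = 2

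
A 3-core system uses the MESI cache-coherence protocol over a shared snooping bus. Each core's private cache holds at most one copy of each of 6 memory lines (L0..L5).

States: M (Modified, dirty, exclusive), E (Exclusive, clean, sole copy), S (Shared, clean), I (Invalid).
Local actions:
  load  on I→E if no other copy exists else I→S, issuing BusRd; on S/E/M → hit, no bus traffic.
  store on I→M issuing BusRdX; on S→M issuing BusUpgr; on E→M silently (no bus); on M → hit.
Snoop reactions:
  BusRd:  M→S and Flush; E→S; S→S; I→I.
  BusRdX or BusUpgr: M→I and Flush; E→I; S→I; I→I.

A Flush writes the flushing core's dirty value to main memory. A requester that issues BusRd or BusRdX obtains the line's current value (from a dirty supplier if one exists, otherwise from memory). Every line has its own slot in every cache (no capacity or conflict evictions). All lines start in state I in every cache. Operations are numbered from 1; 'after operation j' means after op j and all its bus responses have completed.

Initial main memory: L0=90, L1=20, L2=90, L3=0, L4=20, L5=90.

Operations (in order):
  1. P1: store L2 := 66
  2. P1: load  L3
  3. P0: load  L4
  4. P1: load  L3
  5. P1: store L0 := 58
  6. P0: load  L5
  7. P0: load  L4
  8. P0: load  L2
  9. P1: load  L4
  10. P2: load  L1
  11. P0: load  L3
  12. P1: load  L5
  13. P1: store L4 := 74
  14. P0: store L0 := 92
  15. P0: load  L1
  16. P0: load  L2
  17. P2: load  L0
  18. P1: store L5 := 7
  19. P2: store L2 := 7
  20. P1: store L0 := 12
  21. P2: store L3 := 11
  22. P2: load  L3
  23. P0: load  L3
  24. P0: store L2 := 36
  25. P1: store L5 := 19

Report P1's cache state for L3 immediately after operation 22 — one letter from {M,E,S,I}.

[1] P1: store L2 := 66 | P0:I, P1:M(66), P2:I | bus: BusRdX
[2] P1: load  L3 | P0:I, P1:E(0), P2:I | bus: BusRd
[3] P0: load  L4 | P0:E(20), P1:I, P2:I | bus: BusRd
[4] P1: load  L3 | P0:I, P1:E(0), P2:I | bus: none
[5] P1: store L0 := 58 | P0:I, P1:M(58), P2:I | bus: BusRdX
[6] P0: load  L5 | P0:E(90), P1:I, P2:I | bus: BusRd
[7] P0: load  L4 | P0:E(20), P1:I, P2:I | bus: none
[8] P0: load  L2 | P0:S(66), P1:S(66), P2:I | bus: BusRd,Flush
[9] P1: load  L4 | P0:S(20), P1:S(20), P2:I | bus: BusRd
[10] P2: load  L1 | P0:I, P1:I, P2:E(20) | bus: BusRd
[11] P0: load  L3 | P0:S(0), P1:S(0), P2:I | bus: BusRd
[12] P1: load  L5 | P0:S(90), P1:S(90), P2:I | bus: BusRd
[13] P1: store L4 := 74 | P0:I, P1:M(74), P2:I | bus: BusUpgr
[14] P0: store L0 := 92 | P0:M(92), P1:I, P2:I | bus: BusRdX,Flush
[15] P0: load  L1 | P0:S(20), P1:I, P2:S(20) | bus: BusRd
[16] P0: load  L2 | P0:S(66), P1:S(66), P2:I | bus: none
[17] P2: load  L0 | P0:S(92), P1:I, P2:S(92) | bus: BusRd,Flush
[18] P1: store L5 := 7 | P0:I, P1:M(7), P2:I | bus: BusUpgr
[19] P2: store L2 := 7 | P0:I, P1:I, P2:M(7) | bus: BusRdX
[20] P1: store L0 := 12 | P0:I, P1:M(12), P2:I | bus: BusRdX
[21] P2: store L3 := 11 | P0:I, P1:I, P2:M(11) | bus: BusRdX
[22] P2: load  L3 | P0:I, P1:I, P2:M(11) | bus: none
[23] P0: load  L3 | P0:S(11), P1:I, P2:S(11) | bus: BusRd,Flush
[24] P0: store L2 := 36 | P0:M(36), P1:I, P2:I | bus: BusRdX,Flush
[25] P1: store L5 := 19 | P0:I, P1:M(19), P2:I | bus: none

state = I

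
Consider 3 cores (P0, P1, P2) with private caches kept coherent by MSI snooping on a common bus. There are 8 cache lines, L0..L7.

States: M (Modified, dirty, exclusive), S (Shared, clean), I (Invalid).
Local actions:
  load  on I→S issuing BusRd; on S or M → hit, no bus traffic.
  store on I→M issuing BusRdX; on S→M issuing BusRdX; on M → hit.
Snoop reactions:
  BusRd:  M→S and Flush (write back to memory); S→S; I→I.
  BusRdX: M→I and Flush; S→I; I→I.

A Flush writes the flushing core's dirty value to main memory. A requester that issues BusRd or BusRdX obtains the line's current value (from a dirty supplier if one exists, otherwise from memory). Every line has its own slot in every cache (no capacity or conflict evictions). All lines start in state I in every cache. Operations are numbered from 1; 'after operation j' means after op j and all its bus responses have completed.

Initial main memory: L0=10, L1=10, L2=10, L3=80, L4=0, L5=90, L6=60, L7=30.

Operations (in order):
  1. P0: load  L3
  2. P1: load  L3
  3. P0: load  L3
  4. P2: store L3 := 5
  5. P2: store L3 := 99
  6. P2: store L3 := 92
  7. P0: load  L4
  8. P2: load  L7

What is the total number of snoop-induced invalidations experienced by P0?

invalidations = 1

step 1: P0: load  L3  ⟶  SII  (L3)  txn=BusRd  M[L3]=80
step 2: P1: load  L3  ⟶  SSI  (L3)  txn=BusRd  M[L3]=80
step 3: P0: load  L3  ⟶  SSI  (L3)  txn=∅  M[L3]=80
step 4: P2: store L3 := 5  ⟶  IIM  (L3)  txn=BusRdX  M[L3]=80
step 5: P2: store L3 := 99  ⟶  IIM  (L3)  txn=∅  M[L3]=80
step 6: P2: store L3 := 92  ⟶  IIM  (L3)  txn=∅  M[L3]=80
step 7: P0: load  L4  ⟶  SII  (L4)  txn=BusRd  M[L4]=0
step 8: P2: load  L7  ⟶  IIS  (L7)  txn=BusRd  M[L7]=30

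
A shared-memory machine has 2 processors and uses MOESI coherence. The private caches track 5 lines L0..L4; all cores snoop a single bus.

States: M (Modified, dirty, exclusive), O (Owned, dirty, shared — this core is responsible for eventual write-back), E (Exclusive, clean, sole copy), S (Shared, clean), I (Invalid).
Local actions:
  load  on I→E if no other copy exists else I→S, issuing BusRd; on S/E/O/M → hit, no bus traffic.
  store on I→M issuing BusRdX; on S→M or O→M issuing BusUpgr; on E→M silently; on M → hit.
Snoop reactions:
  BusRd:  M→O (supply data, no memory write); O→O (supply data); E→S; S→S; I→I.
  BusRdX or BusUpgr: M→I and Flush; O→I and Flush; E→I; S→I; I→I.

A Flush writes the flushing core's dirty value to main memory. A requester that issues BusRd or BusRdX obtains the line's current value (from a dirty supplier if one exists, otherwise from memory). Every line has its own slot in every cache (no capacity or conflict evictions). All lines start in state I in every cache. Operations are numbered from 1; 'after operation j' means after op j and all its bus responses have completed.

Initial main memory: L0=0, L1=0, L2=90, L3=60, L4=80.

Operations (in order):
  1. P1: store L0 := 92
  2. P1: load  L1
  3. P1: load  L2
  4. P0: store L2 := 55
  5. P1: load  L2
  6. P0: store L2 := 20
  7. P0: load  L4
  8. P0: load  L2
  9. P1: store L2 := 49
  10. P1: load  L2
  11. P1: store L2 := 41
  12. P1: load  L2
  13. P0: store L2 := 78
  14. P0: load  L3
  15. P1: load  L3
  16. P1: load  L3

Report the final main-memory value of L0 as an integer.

memory[L0] = 0

1. P1: store L0 := 92  bus=[BusRdX]  L0: P0=I P1=M  mem[L0]=0
2. P1: load  L1  bus=[BusRd]  L1: P0=I P1=E  mem[L1]=0
3. P1: load  L2  bus=[BusRd]  L2: P0=I P1=E  mem[L2]=90
4. P0: store L2 := 55  bus=[BusRdX]  L2: P0=M P1=I  mem[L2]=90
5. P1: load  L2  bus=[BusRd]  L2: P0=O P1=S  mem[L2]=90
6. P0: store L2 := 20  bus=[BusUpgr]  L2: P0=M P1=I  mem[L2]=90
7. P0: load  L4  bus=[BusRd]  L4: P0=E P1=I  mem[L4]=80
8. P0: load  L2  bus=[-]  L2: P0=M P1=I  mem[L2]=90
9. P1: store L2 := 49  bus=[BusRdX,Flush]  L2: P0=I P1=M  mem[L2]=20
10. P1: load  L2  bus=[-]  L2: P0=I P1=M  mem[L2]=20
11. P1: store L2 := 41  bus=[-]  L2: P0=I P1=M  mem[L2]=20
12. P1: load  L2  bus=[-]  L2: P0=I P1=M  mem[L2]=20
13. P0: store L2 := 78  bus=[BusRdX,Flush]  L2: P0=M P1=I  mem[L2]=41
14. P0: load  L3  bus=[BusRd]  L3: P0=E P1=I  mem[L3]=60
15. P1: load  L3  bus=[BusRd]  L3: P0=S P1=S  mem[L3]=60
16. P1: load  L3  bus=[-]  L3: P0=S P1=S  mem[L3]=60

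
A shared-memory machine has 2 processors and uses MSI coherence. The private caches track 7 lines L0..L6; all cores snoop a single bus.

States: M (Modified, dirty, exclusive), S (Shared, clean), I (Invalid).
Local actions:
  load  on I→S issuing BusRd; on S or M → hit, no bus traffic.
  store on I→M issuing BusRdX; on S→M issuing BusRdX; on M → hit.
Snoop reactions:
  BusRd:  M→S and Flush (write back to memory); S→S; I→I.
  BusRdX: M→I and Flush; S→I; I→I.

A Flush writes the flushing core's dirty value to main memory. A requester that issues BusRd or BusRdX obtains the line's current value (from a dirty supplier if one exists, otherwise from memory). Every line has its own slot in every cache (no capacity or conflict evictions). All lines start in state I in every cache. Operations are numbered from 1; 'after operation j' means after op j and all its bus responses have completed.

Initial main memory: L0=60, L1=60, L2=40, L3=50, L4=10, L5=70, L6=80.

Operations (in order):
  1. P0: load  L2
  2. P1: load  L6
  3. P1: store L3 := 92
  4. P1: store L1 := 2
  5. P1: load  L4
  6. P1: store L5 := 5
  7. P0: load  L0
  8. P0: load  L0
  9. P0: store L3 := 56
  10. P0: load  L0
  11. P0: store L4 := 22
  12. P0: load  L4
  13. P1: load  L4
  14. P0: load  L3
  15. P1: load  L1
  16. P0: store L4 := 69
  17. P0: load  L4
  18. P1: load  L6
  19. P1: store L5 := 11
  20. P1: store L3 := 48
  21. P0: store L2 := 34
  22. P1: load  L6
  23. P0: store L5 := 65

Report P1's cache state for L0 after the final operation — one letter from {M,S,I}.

step 1: P0: load  L2  ⟶  SI  (L2)  txn=BusRd  M[L2]=40
step 2: P1: load  L6  ⟶  IS  (L6)  txn=BusRd  M[L6]=80
step 3: P1: store L3 := 92  ⟶  IM  (L3)  txn=BusRdX  M[L3]=50
step 4: P1: store L1 := 2  ⟶  IM  (L1)  txn=BusRdX  M[L1]=60
step 5: P1: load  L4  ⟶  IS  (L4)  txn=BusRd  M[L4]=10
step 6: P1: store L5 := 5  ⟶  IM  (L5)  txn=BusRdX  M[L5]=70
step 7: P0: load  L0  ⟶  SI  (L0)  txn=BusRd  M[L0]=60
step 8: P0: load  L0  ⟶  SI  (L0)  txn=∅  M[L0]=60
step 9: P0: store L3 := 56  ⟶  MI  (L3)  txn=BusRdX+Flush  M[L3]=92
step 10: P0: load  L0  ⟶  SI  (L0)  txn=∅  M[L0]=60
step 11: P0: store L4 := 22  ⟶  MI  (L4)  txn=BusRdX  M[L4]=10
step 12: P0: load  L4  ⟶  MI  (L4)  txn=∅  M[L4]=10
step 13: P1: load  L4  ⟶  SS  (L4)  txn=BusRd+Flush  M[L4]=22
step 14: P0: load  L3  ⟶  MI  (L3)  txn=∅  M[L3]=92
step 15: P1: load  L1  ⟶  IM  (L1)  txn=∅  M[L1]=60
step 16: P0: store L4 := 69  ⟶  MI  (L4)  txn=BusRdX  M[L4]=22
step 17: P0: load  L4  ⟶  MI  (L4)  txn=∅  M[L4]=22
step 18: P1: load  L6  ⟶  IS  (L6)  txn=∅  M[L6]=80
step 19: P1: store L5 := 11  ⟶  IM  (L5)  txn=∅  M[L5]=70
step 20: P1: store L3 := 48  ⟶  IM  (L3)  txn=BusRdX+Flush  M[L3]=56
step 21: P0: store L2 := 34  ⟶  MI  (L2)  txn=BusRdX  M[L2]=40
step 22: P1: load  L6  ⟶  IS  (L6)  txn=∅  M[L6]=80
step 23: P0: store L5 := 65  ⟶  MI  (L5)  txn=BusRdX+Flush  M[L5]=11

state = I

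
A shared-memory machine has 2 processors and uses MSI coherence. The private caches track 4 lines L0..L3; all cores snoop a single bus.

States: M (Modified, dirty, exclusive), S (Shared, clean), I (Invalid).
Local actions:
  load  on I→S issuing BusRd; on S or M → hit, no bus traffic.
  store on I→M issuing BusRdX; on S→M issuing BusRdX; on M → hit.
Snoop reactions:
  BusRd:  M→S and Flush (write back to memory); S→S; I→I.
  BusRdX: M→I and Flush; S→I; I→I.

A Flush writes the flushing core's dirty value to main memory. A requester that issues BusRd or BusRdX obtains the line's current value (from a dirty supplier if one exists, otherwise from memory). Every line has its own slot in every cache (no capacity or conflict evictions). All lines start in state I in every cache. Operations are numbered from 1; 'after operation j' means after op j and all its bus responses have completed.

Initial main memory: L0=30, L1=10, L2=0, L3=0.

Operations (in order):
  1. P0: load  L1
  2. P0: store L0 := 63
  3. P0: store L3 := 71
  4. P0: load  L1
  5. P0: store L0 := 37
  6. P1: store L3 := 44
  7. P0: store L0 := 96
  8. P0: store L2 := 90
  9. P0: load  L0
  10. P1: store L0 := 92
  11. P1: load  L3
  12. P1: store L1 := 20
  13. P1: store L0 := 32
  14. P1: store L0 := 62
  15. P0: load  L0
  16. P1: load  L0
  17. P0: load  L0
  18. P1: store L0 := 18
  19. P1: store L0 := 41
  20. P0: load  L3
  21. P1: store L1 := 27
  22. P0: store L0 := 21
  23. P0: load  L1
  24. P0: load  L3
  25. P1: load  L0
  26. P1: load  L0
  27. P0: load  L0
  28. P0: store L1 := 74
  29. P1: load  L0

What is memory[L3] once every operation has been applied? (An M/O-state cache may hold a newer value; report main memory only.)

[1] P0: load  L1 | P0:S(10), P1:I | bus: BusRd
[2] P0: store L0 := 63 | P0:M(63), P1:I | bus: BusRdX
[3] P0: store L3 := 71 | P0:M(71), P1:I | bus: BusRdX
[4] P0: load  L1 | P0:S(10), P1:I | bus: none
[5] P0: store L0 := 37 | P0:M(37), P1:I | bus: none
[6] P1: store L3 := 44 | P0:I, P1:M(44) | bus: BusRdX,Flush
[7] P0: store L0 := 96 | P0:M(96), P1:I | bus: none
[8] P0: store L2 := 90 | P0:M(90), P1:I | bus: BusRdX
[9] P0: load  L0 | P0:M(96), P1:I | bus: none
[10] P1: store L0 := 92 | P0:I, P1:M(92) | bus: BusRdX,Flush
[11] P1: load  L3 | P0:I, P1:M(44) | bus: none
[12] P1: store L1 := 20 | P0:I, P1:M(20) | bus: BusRdX
[13] P1: store L0 := 32 | P0:I, P1:M(32) | bus: none
[14] P1: store L0 := 62 | P0:I, P1:M(62) | bus: none
[15] P0: load  L0 | P0:S(62), P1:S(62) | bus: BusRd,Flush
[16] P1: load  L0 | P0:S(62), P1:S(62) | bus: none
[17] P0: load  L0 | P0:S(62), P1:S(62) | bus: none
[18] P1: store L0 := 18 | P0:I, P1:M(18) | bus: BusRdX
[19] P1: store L0 := 41 | P0:I, P1:M(41) | bus: none
[20] P0: load  L3 | P0:S(44), P1:S(44) | bus: BusRd,Flush
[21] P1: store L1 := 27 | P0:I, P1:M(27) | bus: none
[22] P0: store L0 := 21 | P0:M(21), P1:I | bus: BusRdX,Flush
[23] P0: load  L1 | P0:S(27), P1:S(27) | bus: BusRd,Flush
[24] P0: load  L3 | P0:S(44), P1:S(44) | bus: none
[25] P1: load  L0 | P0:S(21), P1:S(21) | bus: BusRd,Flush
[26] P1: load  L0 | P0:S(21), P1:S(21) | bus: none
[27] P0: load  L0 | P0:S(21), P1:S(21) | bus: none
[28] P0: store L1 := 74 | P0:M(74), P1:I | bus: BusRdX
[29] P1: load  L0 | P0:S(21), P1:S(21) | bus: none

memory[L3] = 44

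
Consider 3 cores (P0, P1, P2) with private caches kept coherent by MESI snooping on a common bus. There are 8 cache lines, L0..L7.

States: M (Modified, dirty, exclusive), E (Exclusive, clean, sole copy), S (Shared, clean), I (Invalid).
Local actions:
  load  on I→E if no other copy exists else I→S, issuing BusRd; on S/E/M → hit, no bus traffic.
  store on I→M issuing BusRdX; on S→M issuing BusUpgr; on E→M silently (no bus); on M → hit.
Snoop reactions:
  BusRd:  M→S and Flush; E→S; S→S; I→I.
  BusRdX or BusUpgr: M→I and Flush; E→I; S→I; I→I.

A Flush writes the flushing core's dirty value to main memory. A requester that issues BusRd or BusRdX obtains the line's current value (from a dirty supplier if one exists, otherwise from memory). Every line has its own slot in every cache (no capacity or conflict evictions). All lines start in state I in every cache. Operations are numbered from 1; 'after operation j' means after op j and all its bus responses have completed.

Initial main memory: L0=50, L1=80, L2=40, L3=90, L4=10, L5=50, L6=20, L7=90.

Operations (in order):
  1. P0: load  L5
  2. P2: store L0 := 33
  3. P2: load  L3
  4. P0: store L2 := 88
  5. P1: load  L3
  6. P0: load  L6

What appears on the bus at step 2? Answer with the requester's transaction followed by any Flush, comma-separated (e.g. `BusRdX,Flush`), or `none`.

bus = BusRdX

1. P0: load  L5  bus=[BusRd]  L5: P0=E P1=I P2=I  mem[L5]=50
2. P2: store L0 := 33  bus=[BusRdX]  L0: P0=I P1=I P2=M  mem[L0]=50
3. P2: load  L3  bus=[BusRd]  L3: P0=I P1=I P2=E  mem[L3]=90
4. P0: store L2 := 88  bus=[BusRdX]  L2: P0=M P1=I P2=I  mem[L2]=40
5. P1: load  L3  bus=[BusRd]  L3: P0=I P1=S P2=S  mem[L3]=90
6. P0: load  L6  bus=[BusRd]  L6: P0=E P1=I P2=I  mem[L6]=20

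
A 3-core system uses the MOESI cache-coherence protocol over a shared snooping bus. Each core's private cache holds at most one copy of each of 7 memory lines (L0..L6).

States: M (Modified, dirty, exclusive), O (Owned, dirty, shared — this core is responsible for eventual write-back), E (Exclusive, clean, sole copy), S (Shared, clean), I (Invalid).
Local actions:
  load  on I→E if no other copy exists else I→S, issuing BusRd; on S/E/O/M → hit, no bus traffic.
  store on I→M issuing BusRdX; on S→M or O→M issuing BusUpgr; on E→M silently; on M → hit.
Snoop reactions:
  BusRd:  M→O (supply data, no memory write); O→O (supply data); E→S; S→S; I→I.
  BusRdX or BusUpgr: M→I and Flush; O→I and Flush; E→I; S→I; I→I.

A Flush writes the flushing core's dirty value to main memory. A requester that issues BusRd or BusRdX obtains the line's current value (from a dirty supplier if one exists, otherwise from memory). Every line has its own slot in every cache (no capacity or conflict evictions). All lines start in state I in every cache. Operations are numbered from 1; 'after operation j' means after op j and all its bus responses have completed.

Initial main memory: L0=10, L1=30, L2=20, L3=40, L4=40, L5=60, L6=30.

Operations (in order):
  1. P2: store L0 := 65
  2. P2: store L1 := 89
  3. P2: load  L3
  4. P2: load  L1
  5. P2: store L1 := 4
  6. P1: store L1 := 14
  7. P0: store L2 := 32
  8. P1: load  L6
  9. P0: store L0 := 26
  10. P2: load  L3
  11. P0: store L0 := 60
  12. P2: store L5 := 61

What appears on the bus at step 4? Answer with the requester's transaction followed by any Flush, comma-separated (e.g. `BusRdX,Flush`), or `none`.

[1] P2: store L0 := 65 | P0:I, P1:I, P2:M(65) | bus: BusRdX
[2] P2: store L1 := 89 | P0:I, P1:I, P2:M(89) | bus: BusRdX
[3] P2: load  L3 | P0:I, P1:I, P2:E(40) | bus: BusRd
[4] P2: load  L1 | P0:I, P1:I, P2:M(89) | bus: none
[5] P2: store L1 := 4 | P0:I, P1:I, P2:M(4) | bus: none
[6] P1: store L1 := 14 | P0:I, P1:M(14), P2:I | bus: BusRdX,Flush
[7] P0: store L2 := 32 | P0:M(32), P1:I, P2:I | bus: BusRdX
[8] P1: load  L6 | P0:I, P1:E(30), P2:I | bus: BusRd
[9] P0: store L0 := 26 | P0:M(26), P1:I, P2:I | bus: BusRdX,Flush
[10] P2: load  L3 | P0:I, P1:I, P2:E(40) | bus: none
[11] P0: store L0 := 60 | P0:M(60), P1:I, P2:I | bus: none
[12] P2: store L5 := 61 | P0:I, P1:I, P2:M(61) | bus: BusRdX

bus = none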